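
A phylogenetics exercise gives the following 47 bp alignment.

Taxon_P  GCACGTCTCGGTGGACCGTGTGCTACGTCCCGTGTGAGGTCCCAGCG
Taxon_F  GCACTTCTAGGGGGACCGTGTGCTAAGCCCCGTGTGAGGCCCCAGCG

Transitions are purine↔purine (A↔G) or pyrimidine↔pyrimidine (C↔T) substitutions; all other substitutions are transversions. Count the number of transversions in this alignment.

Mismatches occur at site 5 (G/T, transversion), site 9 (C/A, transversion), site 12 (T/G, transversion), site 26 (C/A, transversion), site 28 (T/C, transition), site 40 (T/C, transition).
Of the 6 differences, 2 transitions and 4 transversions, so the answer is 4.

4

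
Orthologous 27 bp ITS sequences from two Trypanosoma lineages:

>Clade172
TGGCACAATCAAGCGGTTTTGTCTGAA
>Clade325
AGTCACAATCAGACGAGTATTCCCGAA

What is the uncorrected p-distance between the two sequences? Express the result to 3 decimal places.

Mismatches occur at site 1 (T/A), site 3 (G/T), site 12 (A/G), site 13 (G/A), site 16 (G/A), site 17 (T/G), site 19 (T/A), site 21 (G/T), site 22 (T/C), site 24 (T/C).
There are 10 differences over 27 sites, so p = 10/27 = 0.370.

0.370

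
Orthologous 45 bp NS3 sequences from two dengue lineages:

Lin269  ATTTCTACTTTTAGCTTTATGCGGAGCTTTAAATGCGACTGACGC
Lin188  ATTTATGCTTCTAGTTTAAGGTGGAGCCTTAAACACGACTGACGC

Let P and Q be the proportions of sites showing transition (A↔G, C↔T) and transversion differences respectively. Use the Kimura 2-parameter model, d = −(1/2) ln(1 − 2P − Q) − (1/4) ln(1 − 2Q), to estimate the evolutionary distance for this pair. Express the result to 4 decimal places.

Differing sites — 5:C/A (Tv); 7:A/G (Ti); 11:T/C (Ti); 15:C/T (Ti); 18:T/A (Tv); 20:T/G (Tv); 22:C/T (Ti); 28:T/C (Ti); 34:T/C (Ti); 35:G/A (Ti).
Of the 10 differences, 7 transitions and 3 transversions over 45 sites: P = 7/45 = 0.155556, Q = 3/45 = 0.066667.
d = −0.5·ln(0.622221) − 0.25·ln(0.866666) = −0.5·(-0.474460) − 0.25·(-0.143102) = 0.2730.

0.2730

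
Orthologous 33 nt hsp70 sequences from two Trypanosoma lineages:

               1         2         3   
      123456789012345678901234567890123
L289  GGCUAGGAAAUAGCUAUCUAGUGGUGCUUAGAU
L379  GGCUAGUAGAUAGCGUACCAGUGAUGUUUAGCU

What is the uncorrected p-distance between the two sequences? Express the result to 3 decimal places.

0.273

Differing sites — 7:G/U; 9:A/G; 15:U/G; 16:A/U; 17:U/A; 19:U/C; 24:G/A; 27:C/U; 32:A/C.
There are 9 differences over 33 sites, so p = 9/33 = 0.273.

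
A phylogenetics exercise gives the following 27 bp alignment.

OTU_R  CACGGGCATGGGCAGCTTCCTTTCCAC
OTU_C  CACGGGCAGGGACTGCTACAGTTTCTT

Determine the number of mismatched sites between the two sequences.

Differing sites — 9:T/G; 12:G/A; 14:A/T; 18:T/A; 20:C/A; 21:T/G; 24:C/T; 26:A/T; 27:C/T.
That gives 9 mismatches out of 27 aligned sites, so the Hamming distance is 9.

9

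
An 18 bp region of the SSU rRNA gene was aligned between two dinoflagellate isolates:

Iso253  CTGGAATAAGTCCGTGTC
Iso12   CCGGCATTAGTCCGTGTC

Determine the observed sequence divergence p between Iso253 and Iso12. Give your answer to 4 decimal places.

0.1667

Mismatches occur at site 2 (T→C), site 5 (A→C), site 8 (A→T).
There are 3 differences over 18 sites, so p = 3/18 = 0.1667.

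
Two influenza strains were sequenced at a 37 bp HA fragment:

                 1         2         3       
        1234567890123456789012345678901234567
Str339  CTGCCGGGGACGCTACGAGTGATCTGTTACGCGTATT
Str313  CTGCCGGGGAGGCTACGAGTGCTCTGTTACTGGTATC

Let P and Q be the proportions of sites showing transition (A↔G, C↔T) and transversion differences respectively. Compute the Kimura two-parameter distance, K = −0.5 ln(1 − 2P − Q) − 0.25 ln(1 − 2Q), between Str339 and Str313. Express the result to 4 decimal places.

0.1494

The sequences differ at positions 11 (C/G, transversion), 22 (A/C, transversion), 31 (G/T, transversion), 32 (C/G, transversion), 37 (T/C, transition).
Of the 5 differences, 1 transition and 4 transversions over 37 sites: P = 1/37 = 0.027027, Q = 4/37 = 0.108108.
d = −0.5·ln(0.837838) − 0.25·ln(0.783784) = −0.5·(-0.176931) − 0.25·(-0.243622) = 0.1494.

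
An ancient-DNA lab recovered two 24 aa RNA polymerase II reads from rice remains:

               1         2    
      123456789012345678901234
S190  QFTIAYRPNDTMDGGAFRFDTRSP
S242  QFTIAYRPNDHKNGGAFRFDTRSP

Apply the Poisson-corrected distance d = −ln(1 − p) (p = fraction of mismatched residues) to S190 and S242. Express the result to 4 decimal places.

0.1335

Differing sites — 11:T/H; 12:M/K; 13:D/N.
p = 3/24 = 0.125000.
d = −ln(1 − 0.125000) = −ln(0.875000) = 0.1335.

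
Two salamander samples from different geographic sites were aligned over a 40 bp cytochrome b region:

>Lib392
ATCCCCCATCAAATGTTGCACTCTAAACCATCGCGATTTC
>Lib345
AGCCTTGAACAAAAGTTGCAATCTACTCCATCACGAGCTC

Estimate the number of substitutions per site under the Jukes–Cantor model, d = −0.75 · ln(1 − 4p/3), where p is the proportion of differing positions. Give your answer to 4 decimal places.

0.3831

Differing sites — 2:T/G; 5:C/T; 6:C/T; 7:C/G; 9:T/A; 14:T/A; 21:C/A; 26:A/C; 27:A/T; 33:G/A; 37:T/G; 38:T/C.
p = 12/40 = 0.300000.
d = −0.75 · ln(1 − (4/3)·0.300000) = −0.75 · ln(0.600000) = −0.75 · (-0.510826) = 0.3831.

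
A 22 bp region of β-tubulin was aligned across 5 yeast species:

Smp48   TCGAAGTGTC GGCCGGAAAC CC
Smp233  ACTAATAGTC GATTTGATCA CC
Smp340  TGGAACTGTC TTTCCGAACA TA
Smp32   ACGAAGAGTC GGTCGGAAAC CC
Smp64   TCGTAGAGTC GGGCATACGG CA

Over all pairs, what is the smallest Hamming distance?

Pairwise Hamming distances:
  Smp48 vs Smp233: 11
  Smp48 vs Smp340: 10
  Smp48 vs Smp32: 3
  Smp48 vs Smp64: 9
  Smp233 vs Smp340: 12
  Smp233 vs Smp32: 8
  Smp233 vs Smp64: 13
  Smp340 vs Smp32: 11
  Smp340 vs Smp64: 13
  Smp32 vs Smp64: 9
The smallest is 3, between Smp48 and Smp32.

3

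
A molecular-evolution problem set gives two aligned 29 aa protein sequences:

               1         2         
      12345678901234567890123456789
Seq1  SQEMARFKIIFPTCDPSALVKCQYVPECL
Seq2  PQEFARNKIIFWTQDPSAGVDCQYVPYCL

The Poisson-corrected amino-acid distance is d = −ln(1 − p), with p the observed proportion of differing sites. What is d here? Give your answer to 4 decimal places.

Mismatches occur at site 1 (S/P), site 4 (M/F), site 7 (F/N), site 12 (P/W), site 14 (C/Q), site 19 (L/G), site 21 (K/D), site 27 (E/Y).
p = 8/29 = 0.275862.
d = −ln(1 − 0.275862) = −ln(0.724138) = 0.3228.

0.3228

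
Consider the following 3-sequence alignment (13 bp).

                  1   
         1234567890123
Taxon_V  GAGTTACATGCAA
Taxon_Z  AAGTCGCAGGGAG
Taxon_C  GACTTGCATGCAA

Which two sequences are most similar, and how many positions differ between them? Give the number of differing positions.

2

Pairwise Hamming distances:
  Taxon_V vs Taxon_Z: 6
  Taxon_V vs Taxon_C: 2
  Taxon_Z vs Taxon_C: 6
The smallest is 2, between Taxon_V and Taxon_C.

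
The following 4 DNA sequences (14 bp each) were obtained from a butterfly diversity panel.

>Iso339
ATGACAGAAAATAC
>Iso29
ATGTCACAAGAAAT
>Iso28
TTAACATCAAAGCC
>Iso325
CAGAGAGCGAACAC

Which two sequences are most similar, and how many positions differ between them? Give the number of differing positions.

Pairwise Hamming distances:
  Iso339 vs Iso29: 5
  Iso339 vs Iso28: 6
  Iso339 vs Iso325: 6
  Iso29 vs Iso28: 9
  Iso29 vs Iso325: 10
  Iso28 vs Iso325: 8
The smallest is 5, between Iso339 and Iso29.

5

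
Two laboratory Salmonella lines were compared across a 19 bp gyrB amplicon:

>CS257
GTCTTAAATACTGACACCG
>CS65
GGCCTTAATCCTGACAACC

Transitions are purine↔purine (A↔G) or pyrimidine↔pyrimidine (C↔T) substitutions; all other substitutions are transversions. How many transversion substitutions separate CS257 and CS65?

5

Mismatches occur at site 2 (T/G, transversion), site 4 (T/C, transition), site 6 (A/T, transversion), site 10 (A/C, transversion), site 17 (C/A, transversion), site 19 (G/C, transversion).
Of the 6 differences, 1 transition and 5 transversions, so the answer is 5.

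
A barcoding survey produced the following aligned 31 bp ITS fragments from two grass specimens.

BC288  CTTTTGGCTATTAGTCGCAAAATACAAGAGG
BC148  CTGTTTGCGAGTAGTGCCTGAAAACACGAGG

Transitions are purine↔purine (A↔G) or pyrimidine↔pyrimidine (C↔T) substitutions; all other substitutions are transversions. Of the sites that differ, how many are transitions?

1

Mismatches occur at site 3 (T→G, transversion), site 6 (G→T, transversion), site 9 (T→G, transversion), site 11 (T→G, transversion), site 16 (C→G, transversion), site 17 (G→C, transversion), site 19 (A→T, transversion), site 20 (A→G, transition), site 23 (T→A, transversion), site 27 (A→C, transversion).
Of the 10 differences, 1 transition and 9 transversions, so the answer is 1.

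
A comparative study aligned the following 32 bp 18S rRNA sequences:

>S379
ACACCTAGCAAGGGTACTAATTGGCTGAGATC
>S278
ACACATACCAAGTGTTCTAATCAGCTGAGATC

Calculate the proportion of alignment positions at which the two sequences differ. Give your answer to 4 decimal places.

0.1875

Mismatches occur at site 5 (C/A), site 8 (G/C), site 13 (G/T), site 16 (A/T), site 22 (T/C), site 23 (G/A).
There are 6 differences over 32 sites, so p = 6/32 = 0.1875.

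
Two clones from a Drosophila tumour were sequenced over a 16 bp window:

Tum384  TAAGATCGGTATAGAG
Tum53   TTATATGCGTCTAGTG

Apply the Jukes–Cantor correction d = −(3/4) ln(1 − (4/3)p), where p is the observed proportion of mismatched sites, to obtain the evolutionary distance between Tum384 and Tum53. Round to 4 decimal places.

0.5199

The sequences differ at positions 2 (A/T), 4 (G/T), 7 (C/G), 8 (G/C), 11 (A/C), 15 (A/T).
p = 6/16 = 0.375000.
d = −0.75 · ln(1 − (4/3)·0.375000) = −0.75 · ln(0.500000) = −0.75 · (-0.693147) = 0.5199.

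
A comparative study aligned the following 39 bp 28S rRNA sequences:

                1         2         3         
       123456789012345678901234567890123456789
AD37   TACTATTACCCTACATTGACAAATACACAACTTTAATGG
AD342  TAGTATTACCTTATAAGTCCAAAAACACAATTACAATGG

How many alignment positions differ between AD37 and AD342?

The sequences differ at positions 3 (C/G), 11 (C/T), 14 (C/T), 16 (T/A), 17 (T/G), 18 (G/T), 19 (A/C), 24 (T/A), 31 (C/T), 33 (T/A), 34 (T/C).
That gives 11 mismatches out of 39 aligned sites, so the Hamming distance is 11.

11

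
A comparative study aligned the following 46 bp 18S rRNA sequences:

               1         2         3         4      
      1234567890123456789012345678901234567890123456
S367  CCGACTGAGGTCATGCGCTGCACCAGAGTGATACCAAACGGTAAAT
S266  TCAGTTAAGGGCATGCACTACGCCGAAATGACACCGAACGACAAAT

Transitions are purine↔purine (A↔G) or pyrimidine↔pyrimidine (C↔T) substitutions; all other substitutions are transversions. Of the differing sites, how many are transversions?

Differing sites — 1:C/T (Ti); 3:G/A (Ti); 4:A/G (Ti); 5:C/T (Ti); 7:G/A (Ti); 11:T/G (Tv); 17:G/A (Ti); 20:G/A (Ti); 22:A/G (Ti); 25:A/G (Ti); 26:G/A (Ti); 28:G/A (Ti); 32:T/C (Ti); 36:A/G (Ti); 41:G/A (Ti); 42:T/C (Ti).
Of the 16 differences, 15 transitions and 1 transversion, so the answer is 1.

1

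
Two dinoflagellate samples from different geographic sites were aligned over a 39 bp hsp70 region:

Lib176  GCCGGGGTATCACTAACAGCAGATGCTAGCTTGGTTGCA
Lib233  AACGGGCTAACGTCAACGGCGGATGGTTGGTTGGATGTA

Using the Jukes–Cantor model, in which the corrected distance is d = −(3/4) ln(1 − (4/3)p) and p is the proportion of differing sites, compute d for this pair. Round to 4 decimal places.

0.4885

The sequences differ at positions 1 (G/A), 2 (C/A), 7 (G/C), 10 (T/A), 12 (A/G), 13 (C/T), 14 (T/C), 18 (A/G), 21 (A/G), 26 (C/G), 28 (A/T), 30 (C/G), 35 (T/A), 38 (C/T).
p = 14/39 = 0.358974.
d = −0.75 · ln(1 − (4/3)·0.358974) = −0.75 · ln(0.521368) = −0.75 · (-0.651299) = 0.4885.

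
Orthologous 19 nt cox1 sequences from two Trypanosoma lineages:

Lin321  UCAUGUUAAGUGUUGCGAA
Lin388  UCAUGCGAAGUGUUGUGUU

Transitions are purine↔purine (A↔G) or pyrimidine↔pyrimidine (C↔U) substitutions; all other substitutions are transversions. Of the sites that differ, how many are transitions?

Mismatches occur at site 6 (U→C, transition), site 7 (U→G, transversion), site 16 (C→U, transition), site 18 (A→U, transversion), site 19 (A→U, transversion).
Of the 5 differences, 2 transitions and 3 transversions, so the answer is 2.

2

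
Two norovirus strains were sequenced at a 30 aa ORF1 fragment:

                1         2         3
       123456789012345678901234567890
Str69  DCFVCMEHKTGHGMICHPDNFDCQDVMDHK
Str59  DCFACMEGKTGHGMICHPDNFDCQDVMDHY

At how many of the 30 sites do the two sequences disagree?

Differing sites — 4:V/A; 8:H/G; 30:K/Y.
That gives 3 mismatches out of 30 aligned sites, so the Hamming distance is 3.

3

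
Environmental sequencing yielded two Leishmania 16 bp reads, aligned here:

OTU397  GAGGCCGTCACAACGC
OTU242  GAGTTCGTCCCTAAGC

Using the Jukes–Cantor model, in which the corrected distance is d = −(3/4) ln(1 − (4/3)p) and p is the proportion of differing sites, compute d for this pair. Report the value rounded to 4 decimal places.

0.4042

Differing sites — 4:G/T; 5:C/T; 10:A/C; 12:A/T; 14:C/A.
p = 5/16 = 0.312500.
d = −0.75 · ln(1 − (4/3)·0.312500) = −0.75 · ln(0.583333) = −0.75 · (-0.538997) = 0.4042.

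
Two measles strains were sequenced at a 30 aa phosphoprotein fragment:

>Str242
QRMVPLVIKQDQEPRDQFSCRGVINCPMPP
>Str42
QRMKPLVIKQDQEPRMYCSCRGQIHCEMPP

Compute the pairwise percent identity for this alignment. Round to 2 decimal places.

76.67%

The sequences differ at positions 4 (V/K), 16 (D/M), 17 (Q/Y), 18 (F/C), 23 (V/Q), 25 (N/H), 27 (P/E).
23 of the 30 sites match, so the percent identity is 23/30 × 100 = 76.67%.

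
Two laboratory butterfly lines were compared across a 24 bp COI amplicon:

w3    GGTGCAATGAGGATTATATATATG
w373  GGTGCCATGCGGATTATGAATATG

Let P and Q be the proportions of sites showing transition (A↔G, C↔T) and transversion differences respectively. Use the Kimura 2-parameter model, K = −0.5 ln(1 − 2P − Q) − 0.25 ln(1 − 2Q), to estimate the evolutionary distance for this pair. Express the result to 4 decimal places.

0.1887

Differing sites — 6:A/C (Tv); 10:A/C (Tv); 18:A/G (Ti); 19:T/A (Tv).
Of the 4 differences, 1 transition and 3 transversions over 24 sites: P = 1/24 = 0.041667, Q = 3/24 = 0.125000.
d = −0.5·ln(0.791666) − 0.25·ln(0.750000) = −0.5·(-0.233616) − 0.25·(-0.287682) = 0.1887.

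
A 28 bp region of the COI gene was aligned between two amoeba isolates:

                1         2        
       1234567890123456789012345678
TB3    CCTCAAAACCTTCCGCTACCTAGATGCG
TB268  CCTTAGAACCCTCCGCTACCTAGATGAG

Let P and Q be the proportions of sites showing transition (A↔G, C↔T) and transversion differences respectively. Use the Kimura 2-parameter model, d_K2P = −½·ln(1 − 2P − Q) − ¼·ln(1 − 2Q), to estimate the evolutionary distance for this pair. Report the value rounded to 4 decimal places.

The sequences differ at positions 4 (C/T, transition), 6 (A/G, transition), 11 (T/C, transition), 27 (C/A, transversion).
Of the 4 differences, 3 transitions and 1 transversion over 28 sites: P = 3/28 = 0.107143, Q = 1/28 = 0.035714.
d = −0.5·ln(0.750000) − 0.25·ln(0.928572) = −0.5·(-0.287682) − 0.25·(-0.074107) = 0.1624.

0.1624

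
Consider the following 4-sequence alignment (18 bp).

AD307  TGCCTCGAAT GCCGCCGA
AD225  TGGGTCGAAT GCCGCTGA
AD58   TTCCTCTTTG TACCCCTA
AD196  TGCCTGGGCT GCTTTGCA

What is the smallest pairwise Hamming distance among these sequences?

Pairwise Hamming distances:
  AD307 vs AD225: 3
  AD307 vs AD58: 9
  AD307 vs AD196: 8
  AD225 vs AD58: 12
  AD225 vs AD196: 10
  AD58 vs AD196: 13
The smallest is 3, between AD307 and AD225.

3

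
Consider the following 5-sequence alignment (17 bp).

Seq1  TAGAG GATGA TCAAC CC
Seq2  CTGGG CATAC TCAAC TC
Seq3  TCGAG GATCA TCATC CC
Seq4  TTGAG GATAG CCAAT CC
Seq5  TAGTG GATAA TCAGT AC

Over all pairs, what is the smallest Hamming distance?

3

Pairwise Hamming distances:
  Seq1 vs Seq2: 7
  Seq1 vs Seq3: 3
  Seq1 vs Seq4: 5
  Seq1 vs Seq5: 5
  Seq2 vs Seq3: 8
  Seq2 vs Seq4: 7
  Seq2 vs Seq5: 8
  Seq3 vs Seq4: 6
  Seq3 vs Seq5: 6
  Seq4 vs Seq5: 6
The smallest is 3, between Seq1 and Seq3.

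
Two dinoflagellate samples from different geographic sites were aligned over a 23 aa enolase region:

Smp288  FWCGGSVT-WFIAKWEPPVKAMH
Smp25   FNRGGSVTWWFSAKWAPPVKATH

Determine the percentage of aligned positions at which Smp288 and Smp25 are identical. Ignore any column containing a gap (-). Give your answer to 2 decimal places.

Excluding the 1 gap column leaves 22 comparable sites.
Differing sites — 2:W/N; 3:C/R; 12:I/S; 16:E/A; 22:M/T.
17 of the 22 comparable sites match, so the percent identity is 17/22 × 100 = 77.27%.

77.27%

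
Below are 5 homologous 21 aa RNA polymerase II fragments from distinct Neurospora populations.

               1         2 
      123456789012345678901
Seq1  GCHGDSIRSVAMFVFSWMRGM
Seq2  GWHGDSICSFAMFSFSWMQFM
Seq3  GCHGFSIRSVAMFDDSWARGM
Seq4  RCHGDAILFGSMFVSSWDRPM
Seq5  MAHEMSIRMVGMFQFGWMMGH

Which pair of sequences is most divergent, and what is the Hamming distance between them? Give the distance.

Pairwise Hamming distances:
  Seq1 vs Seq2: 6
  Seq1 vs Seq3: 4
  Seq1 vs Seq4: 9
  Seq1 vs Seq5: 10
  Seq2 vs Seq3: 9
  Seq2 vs Seq4: 12
  Seq2 vs Seq5: 13
  Seq3 vs Seq4: 11
  Seq3 vs Seq5: 12
  Seq4 vs Seq5: 16
The largest is 16, between Seq4 and Seq5.

16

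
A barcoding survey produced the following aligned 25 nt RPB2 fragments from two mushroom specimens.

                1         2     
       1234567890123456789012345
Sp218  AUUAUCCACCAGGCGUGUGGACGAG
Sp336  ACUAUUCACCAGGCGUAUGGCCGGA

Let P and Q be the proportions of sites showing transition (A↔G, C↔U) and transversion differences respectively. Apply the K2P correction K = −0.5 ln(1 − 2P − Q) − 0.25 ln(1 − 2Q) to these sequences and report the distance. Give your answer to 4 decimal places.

0.3108

Differing sites — 2:U/C (Ti); 6:C/U (Ti); 17:G/A (Ti); 21:A/C (Tv); 24:A/G (Ti); 25:G/A (Ti).
Of the 6 differences, 5 transitions and 1 transversion over 25 sites: P = 5/25 = 0.200000, Q = 1/25 = 0.040000.
d = −0.5·ln(0.560000) − 0.25·ln(0.920000) = −0.5·(-0.579818) − 0.25·(-0.083382) = 0.3108.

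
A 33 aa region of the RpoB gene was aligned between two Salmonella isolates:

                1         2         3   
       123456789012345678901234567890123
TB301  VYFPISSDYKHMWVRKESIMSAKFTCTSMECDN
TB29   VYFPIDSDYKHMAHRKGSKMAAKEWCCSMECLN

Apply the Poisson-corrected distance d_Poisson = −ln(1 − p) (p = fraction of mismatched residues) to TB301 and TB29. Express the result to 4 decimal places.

Mismatches occur at site 6 (S/D), site 13 (W/A), site 14 (V/H), site 17 (E/G), site 19 (I/K), site 21 (S/A), site 24 (F/E), site 25 (T/W), site 27 (T/C), site 32 (D/L).
p = 10/33 = 0.303030.
d = −ln(1 − 0.303030) = −ln(0.696970) = 0.3610.

0.3610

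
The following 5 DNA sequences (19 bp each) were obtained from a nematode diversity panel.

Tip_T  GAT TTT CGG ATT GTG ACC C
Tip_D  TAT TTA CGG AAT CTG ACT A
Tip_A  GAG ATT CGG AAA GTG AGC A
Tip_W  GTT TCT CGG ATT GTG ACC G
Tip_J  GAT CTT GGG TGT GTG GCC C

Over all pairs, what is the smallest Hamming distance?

Pairwise Hamming distances:
  Tip_T vs Tip_D: 6
  Tip_T vs Tip_A: 6
  Tip_T vs Tip_W: 3
  Tip_T vs Tip_J: 5
  Tip_D vs Tip_A: 8
  Tip_D vs Tip_W: 8
  Tip_D vs Tip_J: 10
  Tip_A vs Tip_W: 8
  Tip_A vs Tip_J: 9
  Tip_W vs Tip_J: 8
The smallest is 3, between Tip_T and Tip_W.

3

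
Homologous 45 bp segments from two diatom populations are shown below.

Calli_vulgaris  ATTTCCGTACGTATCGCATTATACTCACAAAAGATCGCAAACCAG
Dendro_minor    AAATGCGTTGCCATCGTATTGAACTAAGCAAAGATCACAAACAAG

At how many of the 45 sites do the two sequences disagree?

Mismatches occur at site 2 (T→A), site 3 (T→A), site 5 (C→G), site 9 (A→T), site 10 (C→G), site 11 (G→C), site 12 (T→C), site 17 (C→T), site 21 (A→G), site 22 (T→A), site 26 (C→A), site 28 (C→G), site 29 (A→C), site 37 (G→A), site 43 (C→A).
That gives 15 mismatches out of 45 aligned sites, so the Hamming distance is 15.

15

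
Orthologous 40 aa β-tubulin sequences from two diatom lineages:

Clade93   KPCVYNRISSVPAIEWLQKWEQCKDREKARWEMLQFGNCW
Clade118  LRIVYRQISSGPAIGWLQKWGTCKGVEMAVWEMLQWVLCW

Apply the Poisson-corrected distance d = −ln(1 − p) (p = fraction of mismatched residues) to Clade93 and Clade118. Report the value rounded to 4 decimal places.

The sequences differ at positions 1 (K/L), 2 (P/R), 3 (C/I), 6 (N/R), 7 (R/Q), 11 (V/G), 15 (E/G), 21 (E/G), 22 (Q/T), 25 (D/G), 26 (R/V), 28 (K/M), 30 (R/V), 36 (F/W), 37 (G/V), 38 (N/L).
p = 16/40 = 0.400000.
d = −ln(1 − 0.400000) = −ln(0.600000) = 0.5108.

0.5108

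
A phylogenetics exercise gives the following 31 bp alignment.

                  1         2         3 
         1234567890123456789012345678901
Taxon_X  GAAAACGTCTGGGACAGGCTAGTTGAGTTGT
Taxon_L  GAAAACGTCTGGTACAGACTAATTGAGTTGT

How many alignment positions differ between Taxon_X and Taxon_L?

Differing sites — 13:G/T; 18:G/A; 22:G/A.
That gives 3 mismatches out of 31 aligned sites, so the Hamming distance is 3.

3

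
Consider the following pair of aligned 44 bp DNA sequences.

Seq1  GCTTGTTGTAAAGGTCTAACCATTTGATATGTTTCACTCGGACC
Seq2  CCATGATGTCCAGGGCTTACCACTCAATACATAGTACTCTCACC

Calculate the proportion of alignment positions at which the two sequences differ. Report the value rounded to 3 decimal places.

Mismatches occur at site 1 (G↔C), site 3 (T↔A), site 6 (T↔A), site 10 (A↔C), site 11 (A↔C), site 15 (T↔G), site 18 (A↔T), site 23 (T↔C), site 25 (T↔C), site 26 (G↔A), site 30 (T↔C), site 31 (G↔A), site 33 (T↔A), site 34 (T↔G), site 35 (C↔T), site 40 (G↔T), site 41 (G↔C).
There are 17 differences over 44 sites, so p = 17/44 = 0.386.

0.386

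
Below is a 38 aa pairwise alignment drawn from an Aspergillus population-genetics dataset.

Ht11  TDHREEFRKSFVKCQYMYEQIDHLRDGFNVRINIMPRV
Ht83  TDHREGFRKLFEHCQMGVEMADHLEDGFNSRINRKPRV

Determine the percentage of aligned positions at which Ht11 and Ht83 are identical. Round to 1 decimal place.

Differing sites — 6:E/G; 10:S/L; 12:V/E; 13:K/H; 16:Y/M; 17:M/G; 18:Y/V; 20:Q/M; 21:I/A; 25:R/E; 30:V/S; 34:I/R; 35:M/K.
25 of the 38 sites match, so the percent identity is 25/38 × 100 = 65.8%.

65.8%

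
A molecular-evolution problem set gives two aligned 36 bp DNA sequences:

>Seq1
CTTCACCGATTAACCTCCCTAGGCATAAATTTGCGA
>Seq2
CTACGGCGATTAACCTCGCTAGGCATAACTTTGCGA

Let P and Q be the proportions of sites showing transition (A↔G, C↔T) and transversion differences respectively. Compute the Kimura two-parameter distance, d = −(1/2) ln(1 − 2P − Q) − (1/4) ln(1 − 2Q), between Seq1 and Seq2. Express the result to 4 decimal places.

0.1540

Mismatches occur at site 3 (T/A, transversion), site 5 (A/G, transition), site 6 (C/G, transversion), site 18 (C/G, transversion), site 29 (A/C, transversion).
Of the 5 differences, 1 transition and 4 transversions over 36 sites: P = 1/36 = 0.027778, Q = 4/36 = 0.111111.
d = −0.5·ln(0.833333) − 0.25·ln(0.777778) = −0.5·(-0.182322) − 0.25·(-0.251314) = 0.1540.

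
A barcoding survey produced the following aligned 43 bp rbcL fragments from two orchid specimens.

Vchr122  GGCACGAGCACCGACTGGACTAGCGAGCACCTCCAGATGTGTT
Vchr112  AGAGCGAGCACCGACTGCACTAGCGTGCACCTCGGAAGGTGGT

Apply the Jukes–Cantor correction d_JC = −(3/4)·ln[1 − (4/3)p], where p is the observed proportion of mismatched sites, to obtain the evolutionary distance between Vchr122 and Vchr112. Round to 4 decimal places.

0.2784

Differing sites — 1:G/A; 3:C/A; 4:A/G; 18:G/C; 26:A/T; 34:C/G; 35:A/G; 36:G/A; 38:T/G; 42:T/G.
p = 10/43 = 0.232558.
d = −0.75 · ln(1 − (4/3)·0.232558) = −0.75 · ln(0.689923) = −0.75 · (-0.371175) = 0.2784.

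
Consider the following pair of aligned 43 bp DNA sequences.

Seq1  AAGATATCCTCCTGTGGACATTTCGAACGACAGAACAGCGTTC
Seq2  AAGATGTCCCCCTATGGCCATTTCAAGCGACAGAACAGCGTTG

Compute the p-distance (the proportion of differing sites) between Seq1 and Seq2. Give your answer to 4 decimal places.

0.1628

Mismatches occur at site 6 (A↔G), site 10 (T↔C), site 14 (G↔A), site 18 (A↔C), site 25 (G↔A), site 27 (A↔G), site 43 (C↔G).
There are 7 differences over 43 sites, so p = 7/43 = 0.1628.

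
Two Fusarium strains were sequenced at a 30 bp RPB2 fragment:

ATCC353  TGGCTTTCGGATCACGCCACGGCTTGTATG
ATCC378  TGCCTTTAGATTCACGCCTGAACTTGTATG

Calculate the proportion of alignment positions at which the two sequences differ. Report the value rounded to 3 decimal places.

0.267

Differing sites — 3:G/C; 8:C/A; 10:G/A; 11:A/T; 19:A/T; 20:C/G; 21:G/A; 22:G/A.
There are 8 differences over 30 sites, so p = 8/30 = 0.267.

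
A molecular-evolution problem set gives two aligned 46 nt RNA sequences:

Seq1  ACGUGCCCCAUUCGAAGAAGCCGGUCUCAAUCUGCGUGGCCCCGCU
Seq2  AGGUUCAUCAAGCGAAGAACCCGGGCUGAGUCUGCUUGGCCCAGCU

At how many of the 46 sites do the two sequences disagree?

12

Mismatches occur at site 2 (C→G), site 5 (G→U), site 7 (C→A), site 8 (C→U), site 11 (U→A), site 12 (U→G), site 20 (G→C), site 25 (U→G), site 28 (C→G), site 30 (A→G), site 36 (G→U), site 43 (C→A).
That gives 12 mismatches out of 46 aligned sites, so the Hamming distance is 12.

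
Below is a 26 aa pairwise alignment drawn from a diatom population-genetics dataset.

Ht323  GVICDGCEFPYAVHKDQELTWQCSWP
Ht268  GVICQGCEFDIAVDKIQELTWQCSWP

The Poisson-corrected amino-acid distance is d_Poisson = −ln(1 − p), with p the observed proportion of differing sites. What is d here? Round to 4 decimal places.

0.2136

Differing sites — 5:D/Q; 10:P/D; 11:Y/I; 14:H/D; 16:D/I.
p = 5/26 = 0.192308.
d = −ln(1 − 0.192308) = −ln(0.807692) = 0.2136.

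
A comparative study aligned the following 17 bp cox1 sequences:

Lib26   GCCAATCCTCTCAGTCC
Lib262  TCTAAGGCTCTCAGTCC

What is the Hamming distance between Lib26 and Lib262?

The sequences differ at positions 1 (G/T), 3 (C/T), 6 (T/G), 7 (C/G).
That gives 4 mismatches out of 17 aligned sites, so the Hamming distance is 4.

4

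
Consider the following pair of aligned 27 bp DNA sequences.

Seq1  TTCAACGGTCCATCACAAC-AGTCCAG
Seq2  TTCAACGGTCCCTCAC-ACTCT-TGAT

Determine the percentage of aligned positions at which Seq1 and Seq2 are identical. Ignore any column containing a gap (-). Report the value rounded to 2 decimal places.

75.00%

Excluding the 3 gap columns leaves 24 comparable sites.
Differing sites — 12:A/C; 21:A/C; 22:G/T; 24:C/T; 25:C/G; 27:G/T.
18 of the 24 comparable sites match, so the percent identity is 18/24 × 100 = 75.00%.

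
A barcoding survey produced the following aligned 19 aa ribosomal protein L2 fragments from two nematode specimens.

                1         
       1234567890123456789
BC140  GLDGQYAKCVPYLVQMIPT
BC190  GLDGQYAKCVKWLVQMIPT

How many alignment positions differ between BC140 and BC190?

The sequences differ at positions 11 (P/K), 12 (Y/W).
That gives 2 mismatches out of 19 aligned sites, so the Hamming distance is 2.

2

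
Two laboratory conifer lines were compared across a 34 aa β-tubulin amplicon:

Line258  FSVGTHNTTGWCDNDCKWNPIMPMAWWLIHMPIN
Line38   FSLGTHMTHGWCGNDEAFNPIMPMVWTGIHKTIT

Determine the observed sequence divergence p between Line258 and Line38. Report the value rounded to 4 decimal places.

Differing sites — 3:V/L; 7:N/M; 9:T/H; 13:D/G; 16:C/E; 17:K/A; 18:W/F; 25:A/V; 27:W/T; 28:L/G; 31:M/K; 32:P/T; 34:N/T.
There are 13 differences over 34 sites, so p = 13/34 = 0.3824.

0.3824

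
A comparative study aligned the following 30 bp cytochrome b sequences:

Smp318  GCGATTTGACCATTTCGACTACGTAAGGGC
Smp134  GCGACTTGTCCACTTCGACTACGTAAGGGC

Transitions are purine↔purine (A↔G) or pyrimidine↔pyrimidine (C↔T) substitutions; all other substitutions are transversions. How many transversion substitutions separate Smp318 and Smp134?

The sequences differ at positions 5 (T/C, transition), 9 (A/T, transversion), 13 (T/C, transition).
Of the 3 differences, 2 transitions and 1 transversion, so the answer is 1.

1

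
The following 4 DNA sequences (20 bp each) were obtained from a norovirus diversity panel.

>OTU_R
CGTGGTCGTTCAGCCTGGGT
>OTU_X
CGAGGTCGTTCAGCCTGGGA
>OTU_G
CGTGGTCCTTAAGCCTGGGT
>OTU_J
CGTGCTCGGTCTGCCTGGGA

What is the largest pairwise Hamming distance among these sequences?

6

Pairwise Hamming distances:
  OTU_R vs OTU_X: 2
  OTU_R vs OTU_G: 2
  OTU_R vs OTU_J: 4
  OTU_X vs OTU_G: 4
  OTU_X vs OTU_J: 4
  OTU_G vs OTU_J: 6
The largest is 6, between OTU_G and OTU_J.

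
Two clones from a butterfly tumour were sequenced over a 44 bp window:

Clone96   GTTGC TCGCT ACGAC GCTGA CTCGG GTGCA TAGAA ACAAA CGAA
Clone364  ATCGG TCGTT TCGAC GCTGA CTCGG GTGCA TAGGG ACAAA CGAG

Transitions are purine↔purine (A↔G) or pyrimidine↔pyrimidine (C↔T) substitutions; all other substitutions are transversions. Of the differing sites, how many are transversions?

2

The sequences differ at positions 1 (G/A, transition), 3 (T/C, transition), 5 (C/G, transversion), 9 (C/T, transition), 11 (A/T, transversion), 34 (A/G, transition), 35 (A/G, transition), 44 (A/G, transition).
Of the 8 differences, 6 transitions and 2 transversions, so the answer is 2.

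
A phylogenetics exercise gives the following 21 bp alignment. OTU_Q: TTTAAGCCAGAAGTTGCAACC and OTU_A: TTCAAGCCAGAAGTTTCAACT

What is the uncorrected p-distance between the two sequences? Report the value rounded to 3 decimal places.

The sequences differ at positions 3 (T/C), 16 (G/T), 21 (C/T).
There are 3 differences over 21 sites, so p = 3/21 = 0.143.

0.143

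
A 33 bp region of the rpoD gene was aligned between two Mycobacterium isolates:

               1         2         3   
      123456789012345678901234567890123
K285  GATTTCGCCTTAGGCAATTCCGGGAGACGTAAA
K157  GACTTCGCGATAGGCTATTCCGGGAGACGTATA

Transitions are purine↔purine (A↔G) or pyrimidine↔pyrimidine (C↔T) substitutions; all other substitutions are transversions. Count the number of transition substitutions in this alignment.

The sequences differ at positions 3 (T/C, transition), 9 (C/G, transversion), 10 (T/A, transversion), 16 (A/T, transversion), 32 (A/T, transversion).
Of the 5 differences, 1 transition and 4 transversions, so the answer is 1.

1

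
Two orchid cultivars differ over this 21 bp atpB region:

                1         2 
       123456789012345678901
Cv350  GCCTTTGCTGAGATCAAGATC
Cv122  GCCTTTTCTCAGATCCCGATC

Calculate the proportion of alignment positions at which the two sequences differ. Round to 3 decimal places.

0.190

Mismatches occur at site 7 (G↔T), site 10 (G↔C), site 16 (A↔C), site 17 (A↔C).
There are 4 differences over 21 sites, so p = 4/21 = 0.190.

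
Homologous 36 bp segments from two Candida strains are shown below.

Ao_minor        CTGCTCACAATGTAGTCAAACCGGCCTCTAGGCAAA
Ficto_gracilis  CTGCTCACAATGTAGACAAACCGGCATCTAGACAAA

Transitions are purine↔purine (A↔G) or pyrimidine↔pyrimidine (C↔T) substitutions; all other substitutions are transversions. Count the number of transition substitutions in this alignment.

1

Differing sites — 16:T/A (Tv); 26:C/A (Tv); 32:G/A (Ti).
Of the 3 differences, 1 transition and 2 transversions, so the answer is 1.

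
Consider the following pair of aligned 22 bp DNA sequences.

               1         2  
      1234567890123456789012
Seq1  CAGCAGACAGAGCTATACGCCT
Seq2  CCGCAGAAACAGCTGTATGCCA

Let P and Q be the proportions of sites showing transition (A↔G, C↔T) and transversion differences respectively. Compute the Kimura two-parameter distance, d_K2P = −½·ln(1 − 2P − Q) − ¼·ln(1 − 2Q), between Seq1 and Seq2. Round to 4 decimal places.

Differing sites — 2:A/C (Tv); 8:C/A (Tv); 10:G/C (Tv); 15:A/G (Ti); 18:C/T (Ti); 22:T/A (Tv).
Of the 6 differences, 2 transitions and 4 transversions over 22 sites: P = 2/22 = 0.090909, Q = 4/22 = 0.181818.
d = −0.5·ln(0.636364) − 0.25·ln(0.636364) = −0.5·(-0.451985) − 0.25·(-0.451985) = 0.3390.

0.3390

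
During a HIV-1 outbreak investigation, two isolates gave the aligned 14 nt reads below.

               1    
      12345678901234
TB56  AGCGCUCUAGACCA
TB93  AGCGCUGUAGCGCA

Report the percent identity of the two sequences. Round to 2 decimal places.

78.57%

The sequences differ at positions 7 (C/G), 11 (A/C), 12 (C/G).
11 of the 14 sites match, so the percent identity is 11/14 × 100 = 78.57%.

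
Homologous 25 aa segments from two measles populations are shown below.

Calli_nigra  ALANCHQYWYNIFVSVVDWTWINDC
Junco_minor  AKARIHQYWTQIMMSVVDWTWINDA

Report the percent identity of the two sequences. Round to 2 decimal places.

68.00%

Differing sites — 2:L/K; 4:N/R; 5:C/I; 10:Y/T; 11:N/Q; 13:F/M; 14:V/M; 25:C/A.
17 of the 25 sites match, so the percent identity is 17/25 × 100 = 68.00%.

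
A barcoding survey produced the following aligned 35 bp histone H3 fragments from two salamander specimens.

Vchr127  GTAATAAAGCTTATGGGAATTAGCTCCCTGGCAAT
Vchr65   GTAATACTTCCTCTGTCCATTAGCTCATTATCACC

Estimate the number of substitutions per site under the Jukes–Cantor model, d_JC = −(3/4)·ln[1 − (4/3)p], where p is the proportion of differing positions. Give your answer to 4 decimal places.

Differing sites — 7:A/C; 8:A/T; 9:G/T; 11:T/C; 13:A/C; 16:G/T; 17:G/C; 18:A/C; 27:C/A; 28:C/T; 30:G/A; 31:G/T; 34:A/C; 35:T/C.
p = 14/35 = 0.400000.
d = −0.75 · ln(1 − (4/3)·0.400000) = −0.75 · ln(0.466667) = −0.75 · (-0.762139) = 0.5716.

0.5716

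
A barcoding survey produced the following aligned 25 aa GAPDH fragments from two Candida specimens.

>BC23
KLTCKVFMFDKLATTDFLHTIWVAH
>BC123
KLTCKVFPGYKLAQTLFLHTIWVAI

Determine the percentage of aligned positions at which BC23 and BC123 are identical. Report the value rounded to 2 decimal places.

Mismatches occur at site 8 (M→P), site 9 (F→G), site 10 (D→Y), site 14 (T→Q), site 16 (D→L), site 25 (H→I).
19 of the 25 sites match, so the percent identity is 19/25 × 100 = 76.00%.

76.00%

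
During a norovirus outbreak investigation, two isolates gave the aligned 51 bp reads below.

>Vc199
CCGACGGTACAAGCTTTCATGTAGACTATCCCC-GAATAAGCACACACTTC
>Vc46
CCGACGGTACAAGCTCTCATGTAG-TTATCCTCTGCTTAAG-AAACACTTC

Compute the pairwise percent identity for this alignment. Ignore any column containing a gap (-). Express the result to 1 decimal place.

87.5%

Excluding the 3 gap columns leaves 48 comparable sites.
Differing sites — 16:T/C; 26:C/T; 32:C/T; 36:A/C; 37:A/T; 44:C/A.
42 of the 48 comparable sites match, so the percent identity is 42/48 × 100 = 87.5%.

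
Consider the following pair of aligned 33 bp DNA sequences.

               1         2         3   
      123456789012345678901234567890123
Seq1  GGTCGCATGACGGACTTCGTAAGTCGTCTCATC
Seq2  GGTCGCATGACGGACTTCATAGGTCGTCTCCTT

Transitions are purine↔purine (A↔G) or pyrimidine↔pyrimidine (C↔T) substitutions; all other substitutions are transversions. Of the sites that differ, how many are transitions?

Mismatches occur at site 19 (G↔A, transition), site 22 (A↔G, transition), site 31 (A↔C, transversion), site 33 (C↔T, transition).
Of the 4 differences, 3 transitions and 1 transversion, so the answer is 3.

3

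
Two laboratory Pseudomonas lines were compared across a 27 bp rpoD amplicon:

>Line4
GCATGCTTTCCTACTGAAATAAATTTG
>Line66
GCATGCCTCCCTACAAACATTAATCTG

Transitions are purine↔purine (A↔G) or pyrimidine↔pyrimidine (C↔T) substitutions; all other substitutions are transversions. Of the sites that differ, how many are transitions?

4

The sequences differ at positions 7 (T/C, transition), 9 (T/C, transition), 15 (T/A, transversion), 16 (G/A, transition), 18 (A/C, transversion), 21 (A/T, transversion), 25 (T/C, transition).
Of the 7 differences, 4 transitions and 3 transversions, so the answer is 4.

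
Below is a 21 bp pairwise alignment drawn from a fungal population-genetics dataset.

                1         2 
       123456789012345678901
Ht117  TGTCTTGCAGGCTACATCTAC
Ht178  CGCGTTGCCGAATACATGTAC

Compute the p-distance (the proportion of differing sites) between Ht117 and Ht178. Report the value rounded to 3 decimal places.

The sequences differ at positions 1 (T/C), 3 (T/C), 4 (C/G), 9 (A/C), 11 (G/A), 12 (C/A), 18 (C/G).
There are 7 differences over 21 sites, so p = 7/21 = 0.333.

0.333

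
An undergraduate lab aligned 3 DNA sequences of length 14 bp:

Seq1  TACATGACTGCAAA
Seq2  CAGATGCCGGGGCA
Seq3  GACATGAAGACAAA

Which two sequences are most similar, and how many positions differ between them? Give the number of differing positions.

4

Pairwise Hamming distances:
  Seq1 vs Seq2: 7
  Seq1 vs Seq3: 4
  Seq2 vs Seq3: 8
The smallest is 4, between Seq1 and Seq3.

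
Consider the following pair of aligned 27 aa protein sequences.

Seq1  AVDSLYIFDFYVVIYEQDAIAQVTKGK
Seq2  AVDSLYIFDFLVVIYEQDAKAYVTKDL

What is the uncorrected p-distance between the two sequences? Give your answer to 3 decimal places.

0.185

Mismatches occur at site 11 (Y/L), site 20 (I/K), site 22 (Q/Y), site 26 (G/D), site 27 (K/L).
There are 5 differences over 27 sites, so p = 5/27 = 0.185.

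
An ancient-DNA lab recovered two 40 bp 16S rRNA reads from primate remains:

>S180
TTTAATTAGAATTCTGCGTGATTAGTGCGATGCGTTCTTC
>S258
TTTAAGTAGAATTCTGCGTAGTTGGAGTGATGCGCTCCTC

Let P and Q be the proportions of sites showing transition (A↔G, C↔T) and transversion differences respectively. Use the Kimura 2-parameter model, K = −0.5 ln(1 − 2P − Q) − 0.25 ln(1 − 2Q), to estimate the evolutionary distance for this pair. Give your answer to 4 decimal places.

The sequences differ at positions 6 (T/G, transversion), 20 (G/A, transition), 21 (A/G, transition), 24 (A/G, transition), 26 (T/A, transversion), 28 (C/T, transition), 35 (T/C, transition), 38 (T/C, transition).
Of the 8 differences, 6 transitions and 2 transversions over 40 sites: P = 6/40 = 0.150000, Q = 2/40 = 0.050000.
d = −0.5·ln(0.650000) − 0.25·ln(0.900000) = −0.5·(-0.430783) − 0.25·(-0.105361) = 0.2417.

0.2417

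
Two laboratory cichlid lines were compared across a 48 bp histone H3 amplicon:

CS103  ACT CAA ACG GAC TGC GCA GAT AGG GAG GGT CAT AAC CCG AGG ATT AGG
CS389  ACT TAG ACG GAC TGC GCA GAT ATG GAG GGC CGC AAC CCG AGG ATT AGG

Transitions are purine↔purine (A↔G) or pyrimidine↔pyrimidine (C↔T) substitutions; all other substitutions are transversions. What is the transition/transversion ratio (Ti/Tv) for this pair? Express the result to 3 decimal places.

Mismatches occur at site 4 (C→T, transition), site 6 (A→G, transition), site 23 (G→T, transversion), site 30 (T→C, transition), site 32 (A→G, transition), site 33 (T→C, transition).
Of the 6 differences, 5 transitions and 1 transversion, so Ti/Tv = 5/1 = 5.000.

5.000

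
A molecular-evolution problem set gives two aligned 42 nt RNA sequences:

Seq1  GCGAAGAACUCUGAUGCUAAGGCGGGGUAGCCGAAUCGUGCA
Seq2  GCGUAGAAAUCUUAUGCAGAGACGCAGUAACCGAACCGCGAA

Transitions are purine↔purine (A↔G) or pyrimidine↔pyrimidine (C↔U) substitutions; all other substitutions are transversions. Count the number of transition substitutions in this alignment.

6

Differing sites — 4:A/U (Tv); 9:C/A (Tv); 13:G/U (Tv); 18:U/A (Tv); 19:A/G (Ti); 22:G/A (Ti); 25:G/C (Tv); 26:G/A (Ti); 30:G/A (Ti); 36:U/C (Ti); 39:U/C (Ti); 41:C/A (Tv).
Of the 12 differences, 6 transitions and 6 transversions, so the answer is 6.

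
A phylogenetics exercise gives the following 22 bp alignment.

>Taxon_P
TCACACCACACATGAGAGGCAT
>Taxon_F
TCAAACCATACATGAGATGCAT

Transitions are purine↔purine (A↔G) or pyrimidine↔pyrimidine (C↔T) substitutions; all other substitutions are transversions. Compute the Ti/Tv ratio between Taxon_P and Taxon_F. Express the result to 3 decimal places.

Differing sites — 4:C/A (Tv); 9:C/T (Ti); 18:G/T (Tv).
Of the 3 differences, 1 transition and 2 transversions, so Ti/Tv = 1/2 = 0.500.

0.500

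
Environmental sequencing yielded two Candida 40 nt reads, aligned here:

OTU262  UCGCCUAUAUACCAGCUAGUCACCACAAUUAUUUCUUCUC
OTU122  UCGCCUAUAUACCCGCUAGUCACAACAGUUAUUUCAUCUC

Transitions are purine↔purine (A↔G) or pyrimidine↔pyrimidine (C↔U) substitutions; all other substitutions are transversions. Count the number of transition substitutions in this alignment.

1

Mismatches occur at site 14 (A→C, transversion), site 24 (C→A, transversion), site 28 (A→G, transition), site 36 (U→A, transversion).
Of the 4 differences, 1 transition and 3 transversions, so the answer is 1.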